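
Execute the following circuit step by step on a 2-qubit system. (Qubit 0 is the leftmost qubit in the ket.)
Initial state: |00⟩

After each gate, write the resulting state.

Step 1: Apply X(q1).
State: |01⟩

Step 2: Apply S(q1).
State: i|01⟩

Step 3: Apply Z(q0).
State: i|01⟩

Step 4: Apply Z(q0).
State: i|01⟩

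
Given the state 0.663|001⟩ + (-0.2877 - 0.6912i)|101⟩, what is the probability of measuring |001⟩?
0.4396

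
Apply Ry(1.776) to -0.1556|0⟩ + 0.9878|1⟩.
-0.8645|0⟩ + 0.5026|1⟩

Ry(1.776) = [[cos(θ/2), −sin(θ/2)], [sin(θ/2), cos(θ/2)]]; θ = 1.776, cos(θ/2) ≈ 0.630965, sin(θ/2) ≈ 0.775811.
With a = amp(|0⟩) = -0.1556 and b = amp(|1⟩) = 0.9878:
new amp(|0⟩) = (0.630965)·a + (-0.775811)·b = -0.8645
new amp(|1⟩) = (0.775811)·a + (0.630965)·b = 0.5026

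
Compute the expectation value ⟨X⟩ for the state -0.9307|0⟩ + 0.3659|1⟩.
-0.6811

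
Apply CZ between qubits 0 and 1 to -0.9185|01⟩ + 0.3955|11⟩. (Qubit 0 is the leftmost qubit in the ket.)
-0.9185|01⟩ - 0.3955|11⟩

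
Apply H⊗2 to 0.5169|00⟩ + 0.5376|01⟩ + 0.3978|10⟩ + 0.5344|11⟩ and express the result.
0.9934|00⟩ - 0.07865|01⟩ + 0.06115|10⟩ + 0.05795|11⟩

H⊗2 gives amp(|y⟩) = (1/2) Σ_x (−1)^(x·y) amp(|x⟩), where x·y is the number of positions in which both x and y have a 1.
|00⟩: (0.5169 + 0.5376 + 0.3978 + 0.5344)/2 = 0.9934
|01⟩: (0.5169 - 0.5376 + 0.3978 - 0.5344)/2 = -0.07865
|10⟩: (0.5169 + 0.5376 - 0.3978 - 0.5344)/2 = 0.06115
|11⟩: (0.5169 - 0.5376 - 0.3978 + 0.5344)/2 = 0.05795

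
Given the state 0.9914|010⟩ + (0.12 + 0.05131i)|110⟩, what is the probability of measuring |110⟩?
0.01703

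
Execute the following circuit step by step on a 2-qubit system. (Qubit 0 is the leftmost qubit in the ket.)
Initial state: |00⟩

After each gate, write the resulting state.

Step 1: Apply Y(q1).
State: i|01⟩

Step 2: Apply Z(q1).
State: -i|01⟩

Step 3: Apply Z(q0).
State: -i|01⟩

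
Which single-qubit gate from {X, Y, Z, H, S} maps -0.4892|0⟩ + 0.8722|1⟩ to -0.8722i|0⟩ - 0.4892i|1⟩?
Y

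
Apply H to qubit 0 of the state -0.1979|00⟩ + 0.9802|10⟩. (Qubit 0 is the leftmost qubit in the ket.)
0.5532|00⟩ - 0.833|10⟩

H on qubit 0 mixes each pair of kets that differ only in qubit 0: amplitudes (a, b) of (|…0…⟩, |…1…⟩) become ((a + b)/√2, (a − b)/√2). Kets absent from the input have amplitude 0.
(|00⟩, |10⟩): (a, b) = (-0.1979, 0.9802) → (0.5532, -0.833)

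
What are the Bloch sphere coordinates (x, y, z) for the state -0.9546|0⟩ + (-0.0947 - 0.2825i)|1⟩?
(0.1808, 0.5393, 0.8225)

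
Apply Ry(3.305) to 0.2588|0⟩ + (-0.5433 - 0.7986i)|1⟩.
(0.5204 + 0.7959i)|0⟩ + (0.3023 + 0.06518i)|1⟩

Ry(3.305) = [[cos(θ/2), −sin(θ/2)], [sin(θ/2), cos(θ/2)]]; θ = 3.305, cos(θ/2) ≈ -0.0816128, sin(θ/2) ≈ 0.996664.
With a = amp(|0⟩) = 0.2588 and b = amp(|1⟩) = (-0.5433 - 0.7986i):
new amp(|0⟩) = (-0.0816128)·a + (-0.996664)·b = (0.5204 + 0.7959i)
new amp(|1⟩) = (0.996664)·a + (-0.0816128)·b = (0.3023 + 0.06518i)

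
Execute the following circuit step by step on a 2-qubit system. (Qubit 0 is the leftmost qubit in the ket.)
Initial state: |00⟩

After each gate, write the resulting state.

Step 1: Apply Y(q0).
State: i|10⟩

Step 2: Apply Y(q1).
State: -|11⟩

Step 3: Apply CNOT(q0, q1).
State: -|10⟩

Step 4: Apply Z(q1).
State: -|10⟩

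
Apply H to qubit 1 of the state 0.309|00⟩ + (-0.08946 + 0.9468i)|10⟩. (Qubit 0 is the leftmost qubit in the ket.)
0.2185|00⟩ + 0.2185|01⟩ + (-0.06326 + 0.6695i)|10⟩ + (-0.06326 + 0.6695i)|11⟩

H on qubit 1 mixes each pair of kets that differ only in qubit 1: amplitudes (a, b) of (|…0…⟩, |…1…⟩) become ((a + b)/√2, (a − b)/√2). Kets absent from the input have amplitude 0.
(|00⟩, |01⟩): (a, b) = (0.309, 0) → (0.2185, 0.2185)
(|10⟩, |11⟩): (a, b) = ((-0.08946 + 0.9468i), 0) → ((-0.06326 + 0.6695i), (-0.06326 + 0.6695i))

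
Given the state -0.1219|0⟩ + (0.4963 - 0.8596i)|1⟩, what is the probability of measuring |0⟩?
0.01486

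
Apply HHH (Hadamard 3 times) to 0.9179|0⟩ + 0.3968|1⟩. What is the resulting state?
0.9296|0⟩ + 0.3685|1⟩

H² = I, so H^3 = H: a single Hadamard. With (a, b) = (0.9179, 0.3968), H gives ((a + b)/√2, (a − b)/√2) = (0.9296, 0.3685).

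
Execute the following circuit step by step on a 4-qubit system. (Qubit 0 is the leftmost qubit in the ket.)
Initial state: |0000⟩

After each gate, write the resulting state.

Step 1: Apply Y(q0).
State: i|1000⟩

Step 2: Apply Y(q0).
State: |0000⟩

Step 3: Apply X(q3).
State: |0001⟩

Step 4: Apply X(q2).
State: |0011⟩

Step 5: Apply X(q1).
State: |0111⟩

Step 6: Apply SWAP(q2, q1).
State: |0111⟩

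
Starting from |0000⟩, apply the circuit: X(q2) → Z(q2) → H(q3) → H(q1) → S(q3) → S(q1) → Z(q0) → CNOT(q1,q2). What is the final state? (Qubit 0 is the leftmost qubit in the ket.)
-1/2|0010⟩ - (1/2)i|0011⟩ - (1/2)i|0100⟩ + 1/2|0101⟩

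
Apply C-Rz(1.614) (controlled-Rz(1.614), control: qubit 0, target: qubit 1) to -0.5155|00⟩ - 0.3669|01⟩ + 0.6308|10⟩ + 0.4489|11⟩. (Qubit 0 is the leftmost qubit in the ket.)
-0.5155|00⟩ - 0.3669|01⟩ + (0.4363 - 0.4556i)|10⟩ + (0.3105 + 0.3242i)|11⟩

C-Rz(1.614) leaves the control-|0⟩ kets |00⟩, |01⟩ unchanged and applies Rz(1.614) to qubit 1 on the control-|1⟩ pair (|10⟩, |11⟩).
Rz(1.614) = [[e^(−iθ/2), 0], [0, e^(iθ/2)]] with e^(±iθ/2) = cos(θ/2) ± i·sin(θ/2); θ = 1.614, cos(θ/2) ≈ 0.691668, sin(θ/2) ≈ 0.722215.
With a = amp(|10⟩) = 0.6308 and b = amp(|11⟩) = 0.4489:
new amp(|10⟩) = (0.691668 - 0.722215i)·a = (0.4363 - 0.4556i)
new amp(|11⟩) = (0.691668 + 0.722215i)·b = (0.3105 + 0.3242i)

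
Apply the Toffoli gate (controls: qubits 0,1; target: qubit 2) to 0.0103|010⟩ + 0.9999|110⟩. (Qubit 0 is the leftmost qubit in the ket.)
0.0103|010⟩ + 0.9999|111⟩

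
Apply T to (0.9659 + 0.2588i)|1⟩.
(0.5 + 0.866i)|1⟩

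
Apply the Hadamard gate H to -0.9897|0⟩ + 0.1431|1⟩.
-0.5986|0⟩ - 0.801|1⟩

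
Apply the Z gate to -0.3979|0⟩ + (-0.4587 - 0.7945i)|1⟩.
-0.3979|0⟩ + (0.4587 + 0.7945i)|1⟩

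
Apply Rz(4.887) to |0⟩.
(-0.7661 - 0.6428i)|0⟩

Rz(4.887) = [[e^(−iθ/2), 0], [0, e^(iθ/2)]] with e^(±iθ/2) = cos(θ/2) ± i·sin(θ/2); θ = 4.887, cos(θ/2) ≈ -0.76607, sin(θ/2) ≈ 0.642758.
With a = amp(|0⟩) = 1 and b = amp(|1⟩) = 0:
new amp(|0⟩) = (-0.76607 - 0.642758i)·a = (-0.7661 - 0.6428i)
new amp(|1⟩) = (-0.76607 + 0.642758i)·b = 0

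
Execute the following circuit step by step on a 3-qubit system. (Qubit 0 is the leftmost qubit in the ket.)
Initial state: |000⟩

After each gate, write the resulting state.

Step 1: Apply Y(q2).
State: i|001⟩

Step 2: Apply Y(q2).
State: |000⟩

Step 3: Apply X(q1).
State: |010⟩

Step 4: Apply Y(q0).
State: i|110⟩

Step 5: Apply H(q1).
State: (1/√2)i|100⟩ - (1/√2)i|110⟩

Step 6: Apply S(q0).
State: -1/√2|100⟩ + 1/√2|110⟩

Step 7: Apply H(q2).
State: -1/2|100⟩ - 1/2|101⟩ + 1/2|110⟩ + 1/2|111⟩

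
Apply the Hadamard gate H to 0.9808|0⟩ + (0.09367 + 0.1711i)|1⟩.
(0.7598 + 0.121i)|0⟩ + (0.6273 - 0.121i)|1⟩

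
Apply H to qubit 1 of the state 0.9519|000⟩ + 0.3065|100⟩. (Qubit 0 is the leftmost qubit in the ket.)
0.6731|000⟩ + 0.6731|010⟩ + 0.2167|100⟩ + 0.2167|110⟩

H on qubit 1 mixes each pair of kets that differ only in qubit 1: amplitudes (a, b) of (|…0…⟩, |…1…⟩) become ((a + b)/√2, (a − b)/√2). Kets absent from the input have amplitude 0.
(|000⟩, |010⟩): (a, b) = (0.9519, 0) → (0.6731, 0.6731)
(|100⟩, |110⟩): (a, b) = (0.3065, 0) → (0.2167, 0.2167)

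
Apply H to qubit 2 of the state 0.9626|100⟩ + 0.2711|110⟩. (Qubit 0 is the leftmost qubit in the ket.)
0.6807|100⟩ + 0.6807|101⟩ + 0.1917|110⟩ + 0.1917|111⟩

H on qubit 2 mixes each pair of kets that differ only in qubit 2: amplitudes (a, b) of (|…0…⟩, |…1…⟩) become ((a + b)/√2, (a − b)/√2). Kets absent from the input have amplitude 0.
(|100⟩, |101⟩): (a, b) = (0.9626, 0) → (0.6807, 0.6807)
(|110⟩, |111⟩): (a, b) = (0.2711, 0) → (0.1917, 0.1917)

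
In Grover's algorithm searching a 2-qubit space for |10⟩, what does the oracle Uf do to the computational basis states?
Uf|x⟩ = -|x⟩ if x = 10, else |x⟩ (phase flip on target)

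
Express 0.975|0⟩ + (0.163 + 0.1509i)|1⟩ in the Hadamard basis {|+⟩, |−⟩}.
(0.8047 + 0.1067i)|+⟩ + (0.5742 - 0.1067i)|−⟩

With |ψ⟩ = α|0⟩ + β|1⟩, the Hadamard-basis coefficients are ⟨+|ψ⟩ = (α + β)/√2 and ⟨−|ψ⟩ = (α − β)/√2.
Here α = 0.975, β = (0.163 + 0.1509i): (α + β)/√2 = (0.8047 + 0.1067i), (α − β)/√2 = (0.5742 - 0.1067i).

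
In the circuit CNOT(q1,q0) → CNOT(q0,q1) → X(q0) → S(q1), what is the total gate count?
4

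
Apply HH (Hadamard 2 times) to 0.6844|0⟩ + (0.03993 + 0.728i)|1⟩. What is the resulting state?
0.6844|0⟩ + (0.03993 + 0.728i)|1⟩

H² = I, so an even number of Hadamards cancels: H^2 = I and the state is unchanged.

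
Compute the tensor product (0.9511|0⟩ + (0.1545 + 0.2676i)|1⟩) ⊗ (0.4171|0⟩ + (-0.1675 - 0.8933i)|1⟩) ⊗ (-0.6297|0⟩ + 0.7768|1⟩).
-0.2498|000⟩ + 0.3082|001⟩ + (0.1003 + 0.535i)|010⟩ + (-0.1238 - 0.66i)|011⟩ + (-0.04058 - 0.07028i)|100⟩ + (0.05006 + 0.0867i)|101⟩ + (-0.1342 + 0.1151i)|110⟩ + (0.1656 - 0.142i)|111⟩

amp(|b₁b₂…⟩) = product of the factor amplitudes for bits b₁, b₂, …; only kets whose every factor amplitude is nonzero survive.
|000⟩: (0.9511)(0.4171)(-0.6297) = -0.2498
|001⟩: (0.9511)(0.4171)(0.7768) = 0.3082
|010⟩: (0.9511)(-0.1675 - 0.8933i)(-0.6297) = (0.1003 + 0.535i)
|011⟩: (0.9511)(-0.1675 - 0.8933i)(0.7768) = (-0.1238 - 0.66i)
|100⟩: (0.1545 + 0.2676i)(0.4171)(-0.6297) = (-0.04058 - 0.07028i)
|101⟩: (0.1545 + 0.2676i)(0.4171)(0.7768) = (0.05006 + 0.0867i)
|110⟩: (0.1545 + 0.2676i)(-0.1675 - 0.8933i)(-0.6297) = (-0.1342 + 0.1151i)
|111⟩: (0.1545 + 0.2676i)(-0.1675 - 0.8933i)(0.7768) = (0.1656 - 0.142i)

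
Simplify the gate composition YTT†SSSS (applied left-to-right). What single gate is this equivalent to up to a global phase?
Y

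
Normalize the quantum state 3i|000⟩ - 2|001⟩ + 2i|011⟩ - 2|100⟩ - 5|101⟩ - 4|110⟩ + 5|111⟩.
0.3216i|000⟩ - 0.2144|001⟩ + 0.2144i|011⟩ - 0.2144|100⟩ - 0.5361|101⟩ - 0.4288|110⟩ + 0.5361|111⟩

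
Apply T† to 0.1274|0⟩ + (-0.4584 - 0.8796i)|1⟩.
0.1274|0⟩ + (-0.9461 - 0.2978i)|1⟩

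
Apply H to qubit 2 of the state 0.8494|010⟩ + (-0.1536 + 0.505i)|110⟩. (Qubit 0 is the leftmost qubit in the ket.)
0.6006|010⟩ + 0.6006|011⟩ + (-0.1086 + 0.3571i)|110⟩ + (-0.1086 + 0.3571i)|111⟩

H on qubit 2 mixes each pair of kets that differ only in qubit 2: amplitudes (a, b) of (|…0…⟩, |…1…⟩) become ((a + b)/√2, (a − b)/√2). Kets absent from the input have amplitude 0.
(|010⟩, |011⟩): (a, b) = (0.8494, 0) → (0.6006, 0.6006)
(|110⟩, |111⟩): (a, b) = ((-0.1536 + 0.505i), 0) → ((-0.1086 + 0.3571i), (-0.1086 + 0.3571i))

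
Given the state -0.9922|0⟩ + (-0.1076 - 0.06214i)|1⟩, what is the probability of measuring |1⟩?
0.01544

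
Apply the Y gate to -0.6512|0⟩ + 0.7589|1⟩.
-0.7589i|0⟩ - 0.6512i|1⟩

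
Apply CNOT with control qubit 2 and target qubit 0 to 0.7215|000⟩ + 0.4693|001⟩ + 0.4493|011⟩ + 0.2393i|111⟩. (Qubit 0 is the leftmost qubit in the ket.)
0.7215|000⟩ + 0.2393i|011⟩ + 0.4693|101⟩ + 0.4493|111⟩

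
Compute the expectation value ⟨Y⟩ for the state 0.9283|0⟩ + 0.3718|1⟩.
0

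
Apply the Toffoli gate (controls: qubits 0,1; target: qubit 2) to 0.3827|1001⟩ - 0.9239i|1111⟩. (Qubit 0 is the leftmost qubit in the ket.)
0.3827|1001⟩ - 0.9239i|1101⟩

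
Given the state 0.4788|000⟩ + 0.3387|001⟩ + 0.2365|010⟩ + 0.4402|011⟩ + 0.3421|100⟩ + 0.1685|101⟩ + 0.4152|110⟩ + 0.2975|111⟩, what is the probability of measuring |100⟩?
0.117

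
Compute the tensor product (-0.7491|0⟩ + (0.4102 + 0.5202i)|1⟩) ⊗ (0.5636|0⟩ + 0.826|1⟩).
-0.4222|00⟩ - 0.6188|01⟩ + (0.2312 + 0.2932i)|10⟩ + (0.3388 + 0.4297i)|11⟩

amp(|b₁b₂…⟩) = product of the factor amplitudes for bits b₁, b₂, …; only kets whose every factor amplitude is nonzero survive.
|00⟩: (-0.7491)(0.5636) = -0.4222
|01⟩: (-0.7491)(0.826) = -0.6188
|10⟩: (0.4102 + 0.5202i)(0.5636) = (0.2312 + 0.2932i)
|11⟩: (0.4102 + 0.5202i)(0.826) = (0.3388 + 0.4297i)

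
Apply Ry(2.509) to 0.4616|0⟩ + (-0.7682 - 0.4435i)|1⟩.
(0.8737 + 0.4215i)|0⟩ + (0.1998 - 0.138i)|1⟩

Ry(2.509) = [[cos(θ/2), −sin(θ/2)], [sin(θ/2), cos(θ/2)]]; θ = 2.509, cos(θ/2) ≈ 0.311049, sin(θ/2) ≈ 0.950394.
With a = amp(|0⟩) = 0.4616 and b = amp(|1⟩) = (-0.7682 - 0.4435i):
new amp(|0⟩) = (0.311049)·a + (-0.950394)·b = (0.8737 + 0.4215i)
new amp(|1⟩) = (0.950394)·a + (0.311049)·b = (0.1998 - 0.138i)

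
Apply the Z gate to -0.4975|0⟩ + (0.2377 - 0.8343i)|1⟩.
-0.4975|0⟩ + (-0.2377 + 0.8343i)|1⟩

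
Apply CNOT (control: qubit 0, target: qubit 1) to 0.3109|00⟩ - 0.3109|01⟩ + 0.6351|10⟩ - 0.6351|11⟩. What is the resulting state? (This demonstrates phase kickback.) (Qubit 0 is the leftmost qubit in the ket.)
0.3109|00⟩ - 0.3109|01⟩ - 0.6351|10⟩ + 0.6351|11⟩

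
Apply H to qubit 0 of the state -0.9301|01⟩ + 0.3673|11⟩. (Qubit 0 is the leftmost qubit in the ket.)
-0.398|01⟩ - 0.9174|11⟩

H on qubit 0 mixes each pair of kets that differ only in qubit 0: amplitudes (a, b) of (|…0…⟩, |…1…⟩) become ((a + b)/√2, (a − b)/√2). Kets absent from the input have amplitude 0.
(|01⟩, |11⟩): (a, b) = (-0.9301, 0.3673) → (-0.398, -0.9174)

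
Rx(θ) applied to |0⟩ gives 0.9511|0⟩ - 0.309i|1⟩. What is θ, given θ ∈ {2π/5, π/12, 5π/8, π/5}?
π/5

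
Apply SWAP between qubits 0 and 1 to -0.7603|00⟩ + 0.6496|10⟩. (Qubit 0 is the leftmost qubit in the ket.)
-0.7603|00⟩ + 0.6496|01⟩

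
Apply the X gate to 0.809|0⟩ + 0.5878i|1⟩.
0.5878i|0⟩ + 0.809|1⟩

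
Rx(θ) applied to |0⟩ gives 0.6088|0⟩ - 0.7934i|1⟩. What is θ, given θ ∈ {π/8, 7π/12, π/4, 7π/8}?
7π/12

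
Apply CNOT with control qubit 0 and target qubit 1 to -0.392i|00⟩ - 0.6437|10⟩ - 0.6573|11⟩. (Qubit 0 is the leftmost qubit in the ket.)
-0.392i|00⟩ - 0.6573|10⟩ - 0.6437|11⟩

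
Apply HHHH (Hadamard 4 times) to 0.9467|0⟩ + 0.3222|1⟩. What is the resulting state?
0.9467|0⟩ + 0.3222|1⟩

H² = I, so an even number of Hadamards cancels: H^4 = I and the state is unchanged.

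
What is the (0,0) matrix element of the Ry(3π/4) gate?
0.3827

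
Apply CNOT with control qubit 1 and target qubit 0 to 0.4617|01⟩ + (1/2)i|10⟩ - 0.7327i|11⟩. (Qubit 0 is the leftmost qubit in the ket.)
-0.7327i|01⟩ + (1/2)i|10⟩ + 0.4617|11⟩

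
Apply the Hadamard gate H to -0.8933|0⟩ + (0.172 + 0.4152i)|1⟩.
(-0.51 + 0.2936i)|0⟩ + (-0.7533 - 0.2936i)|1⟩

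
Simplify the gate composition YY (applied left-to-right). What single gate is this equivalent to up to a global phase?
I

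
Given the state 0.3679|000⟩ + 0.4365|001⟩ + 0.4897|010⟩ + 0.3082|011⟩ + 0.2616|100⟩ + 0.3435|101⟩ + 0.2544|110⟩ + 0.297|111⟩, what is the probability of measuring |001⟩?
0.1905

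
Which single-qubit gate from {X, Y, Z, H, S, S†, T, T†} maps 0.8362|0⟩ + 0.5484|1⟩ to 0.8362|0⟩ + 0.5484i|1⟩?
S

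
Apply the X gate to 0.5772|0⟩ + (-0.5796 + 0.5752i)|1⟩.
(-0.5796 + 0.5752i)|0⟩ + 0.5772|1⟩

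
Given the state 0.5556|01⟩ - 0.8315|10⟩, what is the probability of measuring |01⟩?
0.3087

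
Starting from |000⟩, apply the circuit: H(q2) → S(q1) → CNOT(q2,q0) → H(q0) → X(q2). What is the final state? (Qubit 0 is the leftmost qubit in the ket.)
1/2|000⟩ + 1/2|001⟩ - 1/2|100⟩ + 1/2|101⟩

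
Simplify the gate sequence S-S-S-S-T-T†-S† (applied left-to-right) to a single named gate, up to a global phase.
S†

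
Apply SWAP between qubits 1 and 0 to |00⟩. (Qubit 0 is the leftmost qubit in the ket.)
|00⟩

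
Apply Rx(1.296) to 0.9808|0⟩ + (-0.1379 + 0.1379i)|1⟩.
(0.8652 + 0.08324i)|0⟩ + (-0.1099 - 0.4821i)|1⟩

Rx(1.296) = [[cos(θ/2), −i·sin(θ/2)], [−i·sin(θ/2), cos(θ/2)]]; θ = 1.296, cos(θ/2) ≈ 0.797293, sin(θ/2) ≈ 0.603593.
With a = amp(|0⟩) = 0.9808 and b = amp(|1⟩) = (-0.1379 + 0.1379i):
new amp(|0⟩) = (0.797293)·a + (-0.603593i)·b = (0.8652 + 0.08324i)
new amp(|1⟩) = (-0.603593i)·a + (0.797293)·b = (-0.1099 - 0.4821i)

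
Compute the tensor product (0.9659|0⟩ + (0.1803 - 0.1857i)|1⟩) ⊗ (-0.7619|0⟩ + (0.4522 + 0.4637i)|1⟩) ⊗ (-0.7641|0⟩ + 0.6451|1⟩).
0.5623|000⟩ - 0.4747|001⟩ + (-0.3337 - 0.3422i)|010⟩ + (0.2818 + 0.2889i)|011⟩ + (0.105 - 0.1081i)|100⟩ + (-0.08862 + 0.09127i)|101⟩ + (-0.1281 + 0.0002815i)|110⟩ + (0.1081 - 0.0002377i)|111⟩

amp(|b₁b₂…⟩) = product of the factor amplitudes for bits b₁, b₂, …; only kets whose every factor amplitude is nonzero survive.
|000⟩: (0.9659)(-0.7619)(-0.7641) = 0.5623
|001⟩: (0.9659)(-0.7619)(0.6451) = -0.4747
|010⟩: (0.9659)(0.4522 + 0.4637i)(-0.7641) = (-0.3337 - 0.3422i)
|011⟩: (0.9659)(0.4522 + 0.4637i)(0.6451) = (0.2818 + 0.2889i)
|100⟩: (0.1803 - 0.1857i)(-0.7619)(-0.7641) = (0.105 - 0.1081i)
|101⟩: (0.1803 - 0.1857i)(-0.7619)(0.6451) = (-0.08862 + 0.09127i)
|110⟩: (0.1803 - 0.1857i)(0.4522 + 0.4637i)(-0.7641) = (-0.1281 + 0.0002815i)
|111⟩: (0.1803 - 0.1857i)(0.4522 + 0.4637i)(0.6451) = (0.1081 - 0.0002377i)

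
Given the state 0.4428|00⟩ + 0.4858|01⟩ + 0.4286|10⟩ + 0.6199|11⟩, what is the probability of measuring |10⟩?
0.1837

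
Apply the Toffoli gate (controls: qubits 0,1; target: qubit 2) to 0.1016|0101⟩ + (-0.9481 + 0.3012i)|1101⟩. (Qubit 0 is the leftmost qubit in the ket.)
0.1016|0101⟩ + (-0.9481 + 0.3012i)|1111⟩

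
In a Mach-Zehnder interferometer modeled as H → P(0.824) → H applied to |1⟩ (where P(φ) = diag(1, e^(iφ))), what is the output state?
(0.1604 - 0.3669i)|0⟩ + (0.8396 + 0.3669i)|1⟩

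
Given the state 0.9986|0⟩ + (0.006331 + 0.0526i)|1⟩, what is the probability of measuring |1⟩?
0.002807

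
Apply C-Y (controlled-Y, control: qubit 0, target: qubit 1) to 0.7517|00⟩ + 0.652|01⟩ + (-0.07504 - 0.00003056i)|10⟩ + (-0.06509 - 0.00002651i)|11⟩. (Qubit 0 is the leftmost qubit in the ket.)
0.7517|00⟩ + 0.652|01⟩ + (-0.00002651 + 0.06509i)|10⟩ + (0.00003056 - 0.07504i)|11⟩

C-Y leaves the control-|0⟩ kets |00⟩, |01⟩ unchanged and applies Y to qubit 1 on the control-|1⟩ pair (|10⟩, |11⟩).
Y = [[0, -i], [i, 0]].
With a = amp(|10⟩) = (-0.07504 - 0.00003056i) and b = amp(|11⟩) = (-0.06509 - 0.00002651i):
new amp(|10⟩) = (-i)·b = (-0.00002651 + 0.06509i)
new amp(|11⟩) = (i)·a = (0.00003056 - 0.07504i)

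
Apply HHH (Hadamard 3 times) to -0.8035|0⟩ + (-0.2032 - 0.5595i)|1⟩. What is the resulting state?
(-0.7118 - 0.3956i)|0⟩ + (-0.4245 + 0.3956i)|1⟩

H² = I, so H^3 = H: a single Hadamard. With (a, b) = (-0.8035, (-0.2032 - 0.5595i)), H gives ((a + b)/√2, (a − b)/√2) = ((-0.7118 - 0.3956i), (-0.4245 + 0.3956i)).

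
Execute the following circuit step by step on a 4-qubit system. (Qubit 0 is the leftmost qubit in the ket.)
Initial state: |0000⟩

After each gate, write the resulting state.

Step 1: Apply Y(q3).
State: i|0001⟩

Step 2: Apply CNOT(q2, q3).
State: i|0001⟩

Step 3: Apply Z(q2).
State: i|0001⟩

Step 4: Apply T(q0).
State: i|0001⟩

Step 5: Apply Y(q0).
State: -|1001⟩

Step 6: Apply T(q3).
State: (-1/√2 - (1/√2)i)|1001⟩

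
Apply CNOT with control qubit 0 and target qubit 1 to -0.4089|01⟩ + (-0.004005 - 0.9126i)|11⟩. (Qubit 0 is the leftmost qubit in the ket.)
-0.4089|01⟩ + (-0.004005 - 0.9126i)|10⟩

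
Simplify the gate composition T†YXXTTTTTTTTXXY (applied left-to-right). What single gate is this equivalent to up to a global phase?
T†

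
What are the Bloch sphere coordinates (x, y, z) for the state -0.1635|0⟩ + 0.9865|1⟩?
(-0.3226, 0, -0.9465)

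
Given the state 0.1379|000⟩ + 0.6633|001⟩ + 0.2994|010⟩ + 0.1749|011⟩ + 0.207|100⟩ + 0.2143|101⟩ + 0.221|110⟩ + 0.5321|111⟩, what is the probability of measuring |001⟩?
0.44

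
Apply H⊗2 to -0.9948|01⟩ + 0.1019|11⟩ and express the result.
-0.4465|00⟩ + 0.4465|01⟩ - 0.5484|10⟩ + 0.5484|11⟩

H⊗2 gives amp(|y⟩) = (1/2) Σ_x (−1)^(x·y) amp(|x⟩), where x·y is the number of positions in which both x and y have a 1.
|00⟩: (-0.9948 + 0.1019)/2 = -0.4465
|01⟩: (0.9948 - 0.1019)/2 = 0.4465
|10⟩: (-0.9948 - 0.1019)/2 = -0.5484
|11⟩: (0.9948 + 0.1019)/2 = 0.5484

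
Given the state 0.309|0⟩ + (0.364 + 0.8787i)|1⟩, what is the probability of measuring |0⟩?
0.09548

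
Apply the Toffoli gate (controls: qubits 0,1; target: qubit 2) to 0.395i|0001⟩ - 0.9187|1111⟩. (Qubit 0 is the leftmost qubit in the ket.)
0.395i|0001⟩ - 0.9187|1101⟩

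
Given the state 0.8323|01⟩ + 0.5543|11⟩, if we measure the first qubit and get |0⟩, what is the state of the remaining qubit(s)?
|1⟩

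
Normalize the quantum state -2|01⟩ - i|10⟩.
-0.8944|01⟩ - (1/√5)i|10⟩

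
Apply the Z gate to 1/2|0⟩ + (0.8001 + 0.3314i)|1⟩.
1/2|0⟩ + (-0.8001 - 0.3314i)|1⟩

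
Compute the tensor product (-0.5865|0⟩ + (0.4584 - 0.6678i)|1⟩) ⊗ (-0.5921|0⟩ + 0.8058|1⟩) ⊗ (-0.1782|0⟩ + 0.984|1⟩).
-0.06188|000⟩ + 0.3417|001⟩ + 0.08422|010⟩ - 0.465|011⟩ + (0.04837 - 0.07046i)|100⟩ + (-0.2671 + 0.3891i)|101⟩ + (-0.06582 + 0.09589i)|110⟩ + (0.3635 - 0.5295i)|111⟩

amp(|b₁b₂…⟩) = product of the factor amplitudes for bits b₁, b₂, …; only kets whose every factor amplitude is nonzero survive.
|000⟩: (-0.5865)(-0.5921)(-0.1782) = -0.06188
|001⟩: (-0.5865)(-0.5921)(0.984) = 0.3417
|010⟩: (-0.5865)(0.8058)(-0.1782) = 0.08422
|011⟩: (-0.5865)(0.8058)(0.984) = -0.465
|100⟩: (0.4584 - 0.6678i)(-0.5921)(-0.1782) = (0.04837 - 0.07046i)
|101⟩: (0.4584 - 0.6678i)(-0.5921)(0.984) = (-0.2671 + 0.3891i)
|110⟩: (0.4584 - 0.6678i)(0.8058)(-0.1782) = (-0.06582 + 0.09589i)
|111⟩: (0.4584 - 0.6678i)(0.8058)(0.984) = (0.3635 - 0.5295i)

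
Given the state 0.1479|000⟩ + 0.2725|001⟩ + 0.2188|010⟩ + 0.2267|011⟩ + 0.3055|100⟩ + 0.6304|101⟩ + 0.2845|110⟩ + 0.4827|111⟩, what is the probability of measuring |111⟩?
0.233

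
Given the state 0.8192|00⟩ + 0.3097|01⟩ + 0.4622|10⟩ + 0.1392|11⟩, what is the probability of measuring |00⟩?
0.6711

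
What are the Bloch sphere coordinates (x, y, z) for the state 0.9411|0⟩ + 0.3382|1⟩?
(0.6366, 0, 0.7713)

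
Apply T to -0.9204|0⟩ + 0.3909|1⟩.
-0.9204|0⟩ + (0.2764 + 0.2764i)|1⟩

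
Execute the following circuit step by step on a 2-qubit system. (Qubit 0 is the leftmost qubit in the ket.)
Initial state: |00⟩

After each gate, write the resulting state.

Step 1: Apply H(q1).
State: 1/√2|00⟩ + 1/√2|01⟩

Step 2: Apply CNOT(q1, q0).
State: 1/√2|00⟩ + 1/√2|11⟩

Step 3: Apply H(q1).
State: 1/2|00⟩ + 1/2|01⟩ + 1/2|10⟩ - 1/2|11⟩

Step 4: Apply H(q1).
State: 1/√2|00⟩ + 1/√2|11⟩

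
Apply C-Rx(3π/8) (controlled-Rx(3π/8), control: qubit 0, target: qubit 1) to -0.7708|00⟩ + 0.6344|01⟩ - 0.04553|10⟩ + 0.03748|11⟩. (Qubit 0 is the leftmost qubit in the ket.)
-0.7708|00⟩ + 0.6344|01⟩ + (-0.03786 - 0.02082i)|10⟩ + (0.03116 + 0.0253i)|11⟩

C-Rx(3π/8) leaves the control-|0⟩ kets |00⟩, |01⟩ unchanged and applies Rx(3π/8) to qubit 1 on the control-|1⟩ pair (|10⟩, |11⟩).
Rx(3π/8) = [[cos(θ/2), −i·sin(θ/2)], [−i·sin(θ/2), cos(θ/2)]]; θ = 3π/8, cos(θ/2) ≈ 0.83147, sin(θ/2) ≈ 0.55557.
With a = amp(|10⟩) = -0.04553 and b = amp(|11⟩) = 0.03748:
new amp(|10⟩) = (0.83147)·a + (-0.55557i)·b = (-0.03786 - 0.02082i)
new amp(|11⟩) = (-0.55557i)·a + (0.83147)·b = (0.03116 + 0.0253i)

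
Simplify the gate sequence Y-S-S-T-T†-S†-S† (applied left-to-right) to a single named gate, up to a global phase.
Y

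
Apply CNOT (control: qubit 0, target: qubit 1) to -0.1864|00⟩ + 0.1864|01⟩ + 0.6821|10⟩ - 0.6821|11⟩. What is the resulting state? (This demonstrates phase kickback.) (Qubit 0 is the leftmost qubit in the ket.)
-0.1864|00⟩ + 0.1864|01⟩ - 0.6821|10⟩ + 0.6821|11⟩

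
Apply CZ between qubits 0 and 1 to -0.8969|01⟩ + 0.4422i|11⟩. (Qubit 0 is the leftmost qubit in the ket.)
-0.8969|01⟩ - 0.4422i|11⟩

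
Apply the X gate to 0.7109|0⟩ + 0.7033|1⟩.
0.7033|0⟩ + 0.7109|1⟩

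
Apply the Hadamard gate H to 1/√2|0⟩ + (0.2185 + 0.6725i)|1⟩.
(0.6545 + 0.4755i)|0⟩ + (0.3455 - 0.4755i)|1⟩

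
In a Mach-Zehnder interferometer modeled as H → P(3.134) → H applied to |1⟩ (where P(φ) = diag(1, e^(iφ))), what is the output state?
(1 - 0.003796i)|0⟩ + (0.00001441 + 0.003796i)|1⟩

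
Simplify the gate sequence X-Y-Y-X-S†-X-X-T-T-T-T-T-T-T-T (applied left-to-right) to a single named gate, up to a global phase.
S†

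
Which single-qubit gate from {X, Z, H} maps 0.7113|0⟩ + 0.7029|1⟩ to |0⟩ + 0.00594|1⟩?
H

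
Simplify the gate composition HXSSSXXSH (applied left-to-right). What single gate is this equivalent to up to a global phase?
Z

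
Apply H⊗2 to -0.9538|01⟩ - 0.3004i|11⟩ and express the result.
(-0.4769 - 0.1502i)|00⟩ + (0.4769 + 0.1502i)|01⟩ + (-0.4769 + 0.1502i)|10⟩ + (0.4769 - 0.1502i)|11⟩

H⊗2 gives amp(|y⟩) = (1/2) Σ_x (−1)^(x·y) amp(|x⟩), where x·y is the number of positions in which both x and y have a 1.
|00⟩: (-0.9538 - 0.3004i)/2 = (-0.4769 - 0.1502i)
|01⟩: (0.9538 + 0.3004i)/2 = (0.4769 + 0.1502i)
|10⟩: (-0.9538 + 0.3004i)/2 = (-0.4769 + 0.1502i)
|11⟩: (0.9538 - 0.3004i)/2 = (0.4769 - 0.1502i)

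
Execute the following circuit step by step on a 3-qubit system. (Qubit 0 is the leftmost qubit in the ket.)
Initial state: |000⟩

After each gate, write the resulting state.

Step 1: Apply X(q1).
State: |010⟩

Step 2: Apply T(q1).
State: (1/√2 + (1/√2)i)|010⟩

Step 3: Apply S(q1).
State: (-1/√2 + (1/√2)i)|010⟩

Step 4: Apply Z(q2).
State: (-1/√2 + (1/√2)i)|010⟩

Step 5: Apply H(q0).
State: (-1/2 + (1/2)i)|010⟩ + (-1/2 + (1/2)i)|110⟩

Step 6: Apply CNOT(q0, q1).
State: (-1/2 + (1/2)i)|010⟩ + (-1/2 + (1/2)i)|100⟩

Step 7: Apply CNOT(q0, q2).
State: (-1/2 + (1/2)i)|010⟩ + (-1/2 + (1/2)i)|101⟩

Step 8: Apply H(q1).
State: (-1/√8 + (1/√8)i)|000⟩ + (1/√8 - (1/√8)i)|010⟩ + (-1/√8 + (1/√8)i)|101⟩ + (-1/√8 + (1/√8)i)|111⟩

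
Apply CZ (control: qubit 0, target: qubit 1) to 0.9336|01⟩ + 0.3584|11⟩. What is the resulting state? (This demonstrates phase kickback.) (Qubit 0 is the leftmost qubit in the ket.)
0.9336|01⟩ - 0.3584|11⟩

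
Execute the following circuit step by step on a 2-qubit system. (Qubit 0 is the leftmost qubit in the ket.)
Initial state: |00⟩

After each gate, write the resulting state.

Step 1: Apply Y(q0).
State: i|10⟩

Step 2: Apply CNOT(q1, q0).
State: i|10⟩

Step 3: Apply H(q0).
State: (1/√2)i|00⟩ - (1/√2)i|10⟩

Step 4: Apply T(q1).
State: (1/√2)i|00⟩ - (1/√2)i|10⟩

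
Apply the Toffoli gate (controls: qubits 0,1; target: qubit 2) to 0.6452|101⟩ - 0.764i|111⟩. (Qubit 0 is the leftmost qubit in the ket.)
0.6452|101⟩ - 0.764i|110⟩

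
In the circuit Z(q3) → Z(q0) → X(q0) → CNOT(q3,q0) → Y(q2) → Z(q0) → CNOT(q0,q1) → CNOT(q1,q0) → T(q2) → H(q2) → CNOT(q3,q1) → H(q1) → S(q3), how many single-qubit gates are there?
9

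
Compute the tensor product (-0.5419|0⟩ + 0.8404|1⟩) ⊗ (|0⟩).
-0.5419|00⟩ + 0.8404|10⟩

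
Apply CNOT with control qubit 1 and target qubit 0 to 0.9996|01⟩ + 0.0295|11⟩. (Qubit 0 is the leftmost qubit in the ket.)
0.0295|01⟩ + 0.9996|11⟩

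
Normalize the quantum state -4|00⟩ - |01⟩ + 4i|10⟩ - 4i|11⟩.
-0.5714|00⟩ - 0.1429|01⟩ + 0.5714i|10⟩ - 0.5714i|11⟩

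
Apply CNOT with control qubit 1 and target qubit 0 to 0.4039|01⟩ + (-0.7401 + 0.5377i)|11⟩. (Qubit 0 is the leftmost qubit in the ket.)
(-0.7401 + 0.5377i)|01⟩ + 0.4039|11⟩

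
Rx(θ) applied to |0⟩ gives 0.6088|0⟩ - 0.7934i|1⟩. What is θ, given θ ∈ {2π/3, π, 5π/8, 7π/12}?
7π/12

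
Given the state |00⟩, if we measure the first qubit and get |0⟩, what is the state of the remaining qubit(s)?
|0⟩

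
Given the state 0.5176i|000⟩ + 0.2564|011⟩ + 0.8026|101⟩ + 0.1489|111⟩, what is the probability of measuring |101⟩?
0.6442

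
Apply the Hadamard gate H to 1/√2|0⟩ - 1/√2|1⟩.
|1⟩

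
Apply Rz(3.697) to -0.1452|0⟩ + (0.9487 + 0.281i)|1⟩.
(0.03981 + 0.1396i)|0⟩ + (-0.5303 + 0.8353i)|1⟩

Rz(3.697) = [[e^(−iθ/2), 0], [0, e^(iθ/2)]] with e^(±iθ/2) = cos(θ/2) ± i·sin(θ/2); θ = 3.697, cos(θ/2) ≈ -0.274148, sin(θ/2) ≈ 0.961688.
With a = amp(|0⟩) = -0.1452 and b = amp(|1⟩) = (0.9487 + 0.281i):
new amp(|0⟩) = (-0.274148 - 0.961688i)·a = (0.03981 + 0.1396i)
new amp(|1⟩) = (-0.274148 + 0.961688i)·b = (-0.5303 + 0.8353i)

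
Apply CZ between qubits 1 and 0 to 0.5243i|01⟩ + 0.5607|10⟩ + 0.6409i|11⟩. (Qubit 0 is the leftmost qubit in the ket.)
0.5243i|01⟩ + 0.5607|10⟩ - 0.6409i|11⟩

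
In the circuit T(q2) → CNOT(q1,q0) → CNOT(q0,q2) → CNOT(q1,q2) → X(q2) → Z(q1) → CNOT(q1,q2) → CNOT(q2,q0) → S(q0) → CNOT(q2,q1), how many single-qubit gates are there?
4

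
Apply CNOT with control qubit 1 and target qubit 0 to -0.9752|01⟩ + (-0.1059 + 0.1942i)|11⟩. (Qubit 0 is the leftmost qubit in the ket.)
(-0.1059 + 0.1942i)|01⟩ - 0.9752|11⟩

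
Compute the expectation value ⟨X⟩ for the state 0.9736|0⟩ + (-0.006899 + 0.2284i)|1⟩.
-0.01343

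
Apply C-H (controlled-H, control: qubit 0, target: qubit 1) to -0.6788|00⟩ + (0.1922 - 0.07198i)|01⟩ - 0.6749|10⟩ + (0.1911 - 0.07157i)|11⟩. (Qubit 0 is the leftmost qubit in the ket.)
-0.6788|00⟩ + (0.1922 - 0.07198i)|01⟩ + (-0.3421 - 0.05061i)|10⟩ + (-0.6124 + 0.05061i)|11⟩

C-H leaves the control-|0⟩ kets |00⟩, |01⟩ unchanged and applies H to qubit 1 on the control-|1⟩ pair (|10⟩, |11⟩).
H = [[1/√2, 1/√2], [1/√2, -1/√2]].
With a = amp(|10⟩) = -0.6749 and b = amp(|11⟩) = (0.1911 - 0.07157i):
new amp(|10⟩) = (1/√2)·a + (1/√2)·b = (-0.3421 - 0.05061i)
new amp(|11⟩) = (1/√2)·a + (-1/√2)·b = (-0.6124 + 0.05061i)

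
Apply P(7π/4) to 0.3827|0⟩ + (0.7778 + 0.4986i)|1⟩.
0.3827|0⟩ + (0.9026 - 0.1974i)|1⟩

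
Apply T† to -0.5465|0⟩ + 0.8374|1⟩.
-0.5465|0⟩ + (0.5921 - 0.5921i)|1⟩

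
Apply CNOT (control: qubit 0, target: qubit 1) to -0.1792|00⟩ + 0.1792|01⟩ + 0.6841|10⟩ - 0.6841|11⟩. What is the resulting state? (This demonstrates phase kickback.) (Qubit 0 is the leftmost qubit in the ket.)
-0.1792|00⟩ + 0.1792|01⟩ - 0.6841|10⟩ + 0.6841|11⟩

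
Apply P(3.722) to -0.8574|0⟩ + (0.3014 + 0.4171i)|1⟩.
-0.8574|0⟩ + (-0.02332 - 0.5141i)|1⟩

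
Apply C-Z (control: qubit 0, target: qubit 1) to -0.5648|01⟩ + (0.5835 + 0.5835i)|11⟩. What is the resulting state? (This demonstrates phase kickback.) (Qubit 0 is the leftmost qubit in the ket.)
-0.5648|01⟩ + (-0.5835 - 0.5835i)|11⟩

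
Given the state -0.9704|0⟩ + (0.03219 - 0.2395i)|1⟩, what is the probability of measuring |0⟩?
0.9417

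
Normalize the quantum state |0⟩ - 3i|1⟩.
0.3162|0⟩ - 0.9487i|1⟩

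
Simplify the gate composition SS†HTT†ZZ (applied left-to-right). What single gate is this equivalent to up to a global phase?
H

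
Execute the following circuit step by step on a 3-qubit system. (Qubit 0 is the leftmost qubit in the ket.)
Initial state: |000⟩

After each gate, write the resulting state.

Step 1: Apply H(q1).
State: 1/√2|000⟩ + 1/√2|010⟩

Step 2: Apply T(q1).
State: 1/√2|000⟩ + (1/2 + (1/2)i)|010⟩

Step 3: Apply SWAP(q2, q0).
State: 1/√2|000⟩ + (1/2 + (1/2)i)|010⟩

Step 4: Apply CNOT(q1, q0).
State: 1/√2|000⟩ + (1/2 + (1/2)i)|110⟩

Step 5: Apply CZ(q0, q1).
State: 1/√2|000⟩ + (-1/2 - (1/2)i)|110⟩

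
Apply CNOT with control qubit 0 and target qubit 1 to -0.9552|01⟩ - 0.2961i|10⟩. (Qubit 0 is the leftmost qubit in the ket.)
-0.9552|01⟩ - 0.2961i|11⟩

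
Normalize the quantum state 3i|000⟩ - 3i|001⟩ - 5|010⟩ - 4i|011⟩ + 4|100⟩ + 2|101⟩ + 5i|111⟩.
0.2942i|000⟩ - 0.2942i|001⟩ - 0.4903|010⟩ - 0.3922i|011⟩ + 0.3922|100⟩ + 0.1961|101⟩ + 0.4903i|111⟩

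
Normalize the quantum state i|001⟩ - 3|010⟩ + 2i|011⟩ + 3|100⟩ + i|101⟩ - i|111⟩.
0.2i|001⟩ - 0.6|010⟩ + 0.4i|011⟩ + 0.6|100⟩ + 0.2i|101⟩ - 0.2i|111⟩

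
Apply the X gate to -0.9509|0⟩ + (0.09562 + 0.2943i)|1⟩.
(0.09562 + 0.2943i)|0⟩ - 0.9509|1⟩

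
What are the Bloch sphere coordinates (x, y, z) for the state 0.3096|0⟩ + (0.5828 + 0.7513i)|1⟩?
(0.3609, 0.4652, -0.8083)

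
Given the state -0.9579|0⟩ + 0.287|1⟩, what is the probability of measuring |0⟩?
0.9176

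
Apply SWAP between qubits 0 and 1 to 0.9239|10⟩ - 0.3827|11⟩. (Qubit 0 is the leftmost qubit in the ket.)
0.9239|01⟩ - 0.3827|11⟩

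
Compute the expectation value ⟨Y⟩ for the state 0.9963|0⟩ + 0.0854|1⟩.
0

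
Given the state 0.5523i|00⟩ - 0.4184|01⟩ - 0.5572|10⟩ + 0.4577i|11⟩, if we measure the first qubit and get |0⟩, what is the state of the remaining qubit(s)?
0.7971i|0⟩ - 0.6038|1⟩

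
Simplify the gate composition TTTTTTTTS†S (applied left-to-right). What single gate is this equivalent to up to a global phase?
I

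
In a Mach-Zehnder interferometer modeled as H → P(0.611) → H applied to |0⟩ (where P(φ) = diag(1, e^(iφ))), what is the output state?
(0.9095 + 0.2868i)|0⟩ + (0.09046 - 0.2868i)|1⟩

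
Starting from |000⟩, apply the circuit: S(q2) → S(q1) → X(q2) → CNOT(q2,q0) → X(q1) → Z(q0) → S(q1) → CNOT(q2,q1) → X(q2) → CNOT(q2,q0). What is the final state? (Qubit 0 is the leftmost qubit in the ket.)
-i|100⟩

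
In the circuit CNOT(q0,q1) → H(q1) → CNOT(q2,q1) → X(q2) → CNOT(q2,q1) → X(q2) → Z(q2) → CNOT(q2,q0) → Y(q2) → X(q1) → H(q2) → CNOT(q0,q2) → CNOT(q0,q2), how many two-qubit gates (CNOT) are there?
6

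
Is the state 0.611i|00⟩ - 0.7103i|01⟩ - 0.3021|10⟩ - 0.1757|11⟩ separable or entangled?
Entangled

Writing the state as a|00⟩ + b|01⟩ + c|10⟩ + d|11⟩, it is a product state iff ad − bc = 0.
Here (a, b, c, d) = (0.611i, -0.7103i, -0.3021, -0.1757): ad − bc = (0.611i)(-0.1757) − (-0.7103i)(-0.3021) = -0.3219i ≠ 0, so the state is entangled.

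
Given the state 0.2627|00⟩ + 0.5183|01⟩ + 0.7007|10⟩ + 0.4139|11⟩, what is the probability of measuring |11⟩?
0.1713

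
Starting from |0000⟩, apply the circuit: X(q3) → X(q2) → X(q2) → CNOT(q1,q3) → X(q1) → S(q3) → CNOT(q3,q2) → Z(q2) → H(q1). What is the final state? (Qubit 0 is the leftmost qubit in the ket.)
-(1/√2)i|0011⟩ + (1/√2)i|0111⟩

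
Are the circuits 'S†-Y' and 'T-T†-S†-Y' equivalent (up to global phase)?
Yes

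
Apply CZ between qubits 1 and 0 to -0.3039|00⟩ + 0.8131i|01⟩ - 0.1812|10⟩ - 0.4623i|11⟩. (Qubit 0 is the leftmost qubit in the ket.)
-0.3039|00⟩ + 0.8131i|01⟩ - 0.1812|10⟩ + 0.4623i|11⟩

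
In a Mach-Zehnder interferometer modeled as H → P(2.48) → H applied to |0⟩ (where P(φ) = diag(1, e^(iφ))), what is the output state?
(0.1055 + 0.3072i)|0⟩ + (0.8945 - 0.3072i)|1⟩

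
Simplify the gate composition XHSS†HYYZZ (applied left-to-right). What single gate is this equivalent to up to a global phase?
X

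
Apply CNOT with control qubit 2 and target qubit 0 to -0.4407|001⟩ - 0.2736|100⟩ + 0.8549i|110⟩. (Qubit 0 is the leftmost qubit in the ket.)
-0.2736|100⟩ - 0.4407|101⟩ + 0.8549i|110⟩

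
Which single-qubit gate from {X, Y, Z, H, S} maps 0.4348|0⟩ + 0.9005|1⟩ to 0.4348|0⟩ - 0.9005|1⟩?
Z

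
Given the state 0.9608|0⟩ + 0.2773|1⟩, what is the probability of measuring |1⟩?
0.0769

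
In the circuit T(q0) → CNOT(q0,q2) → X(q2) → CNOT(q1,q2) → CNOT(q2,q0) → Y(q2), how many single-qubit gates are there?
3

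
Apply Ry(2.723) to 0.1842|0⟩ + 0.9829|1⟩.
-0.9232|0⟩ + 0.3844|1⟩

Ry(2.723) = [[cos(θ/2), −sin(θ/2)], [sin(θ/2), cos(θ/2)]]; θ = 2.723, cos(θ/2) ≈ 0.207772, sin(θ/2) ≈ 0.978177.
With a = amp(|0⟩) = 0.1842 and b = amp(|1⟩) = 0.9829:
new amp(|0⟩) = (0.207772)·a + (-0.978177)·b = -0.9232
new amp(|1⟩) = (0.978177)·a + (0.207772)·b = 0.3844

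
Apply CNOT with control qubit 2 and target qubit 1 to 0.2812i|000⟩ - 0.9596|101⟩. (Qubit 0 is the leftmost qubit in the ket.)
0.2812i|000⟩ - 0.9596|111⟩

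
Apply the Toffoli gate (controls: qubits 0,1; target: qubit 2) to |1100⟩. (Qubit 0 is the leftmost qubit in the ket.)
|1110⟩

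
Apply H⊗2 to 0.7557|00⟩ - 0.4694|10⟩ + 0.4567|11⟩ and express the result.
0.3715|00⟩ - 0.0852|01⟩ + 0.3842|10⟩ + 0.8409|11⟩

H⊗2 gives amp(|y⟩) = (1/2) Σ_x (−1)^(x·y) amp(|x⟩), where x·y is the number of positions in which both x and y have a 1.
|00⟩: (0.7557 - 0.4694 + 0.4567)/2 = 0.3715
|01⟩: (0.7557 - 0.4694 - 0.4567)/2 = -0.0852
|10⟩: (0.7557 + 0.4694 - 0.4567)/2 = 0.3842
|11⟩: (0.7557 + 0.4694 + 0.4567)/2 = 0.8409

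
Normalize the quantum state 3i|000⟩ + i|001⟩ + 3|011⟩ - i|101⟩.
0.6708i|000⟩ + 0.2236i|001⟩ + 0.6708|011⟩ - 0.2236i|101⟩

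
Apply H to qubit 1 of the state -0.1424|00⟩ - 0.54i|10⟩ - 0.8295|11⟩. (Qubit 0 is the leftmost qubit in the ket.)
-0.1007|00⟩ - 0.1007|01⟩ + (-0.5865 - 0.3818i)|10⟩ + (0.5865 - 0.3818i)|11⟩

H on qubit 1 mixes each pair of kets that differ only in qubit 1: amplitudes (a, b) of (|…0…⟩, |…1…⟩) become ((a + b)/√2, (a − b)/√2). Kets absent from the input have amplitude 0.
(|00⟩, |01⟩): (a, b) = (-0.1424, 0) → (-0.1007, -0.1007)
(|10⟩, |11⟩): (a, b) = (-0.54i, -0.8295) → ((-0.5865 - 0.3818i), (0.5865 - 0.3818i))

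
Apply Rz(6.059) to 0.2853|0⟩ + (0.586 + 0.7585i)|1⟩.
(-0.2835 - 0.03191i)|0⟩ + (-0.6672 - 0.6882i)|1⟩

Rz(6.059) = [[e^(−iθ/2), 0], [0, e^(iθ/2)]] with e^(±iθ/2) = cos(θ/2) ± i·sin(θ/2); θ = 6.059, cos(θ/2) ≈ -0.993724, sin(θ/2) ≈ 0.111858.
With a = amp(|0⟩) = 0.2853 and b = amp(|1⟩) = (0.586 + 0.7585i):
new amp(|0⟩) = (-0.993724 - 0.111858i)·a = (-0.2835 - 0.03191i)
new amp(|1⟩) = (-0.993724 + 0.111858i)·b = (-0.6672 - 0.6882i)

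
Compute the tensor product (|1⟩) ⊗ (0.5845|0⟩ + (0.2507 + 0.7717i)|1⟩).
0.5845|10⟩ + (0.2507 + 0.7717i)|11⟩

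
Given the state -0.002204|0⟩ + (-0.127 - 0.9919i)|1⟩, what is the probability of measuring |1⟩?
1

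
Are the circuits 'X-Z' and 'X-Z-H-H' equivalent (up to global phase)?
Yes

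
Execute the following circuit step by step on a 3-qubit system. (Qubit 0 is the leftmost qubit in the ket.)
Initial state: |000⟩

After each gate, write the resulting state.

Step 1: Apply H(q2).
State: 1/√2|000⟩ + 1/√2|001⟩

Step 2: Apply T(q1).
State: 1/√2|000⟩ + 1/√2|001⟩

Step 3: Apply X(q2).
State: 1/√2|000⟩ + 1/√2|001⟩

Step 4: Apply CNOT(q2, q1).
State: 1/√2|000⟩ + 1/√2|011⟩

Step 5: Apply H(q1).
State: 1/2|000⟩ + 1/2|001⟩ + 1/2|010⟩ - 1/2|011⟩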